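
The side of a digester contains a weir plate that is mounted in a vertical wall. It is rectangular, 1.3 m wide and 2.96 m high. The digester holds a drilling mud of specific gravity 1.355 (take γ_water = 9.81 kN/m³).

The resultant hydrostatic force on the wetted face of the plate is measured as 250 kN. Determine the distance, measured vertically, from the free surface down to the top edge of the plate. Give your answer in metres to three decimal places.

d_top ≈ 3.408 m

γ = 1.355 × 9.81 = 13.29255 kN/m³.
A = 1.3 × 2.96 = 3.848 m².
From F = γ·h_c·A, the centroid depth is h_c = 250/(13.29255 × 3.848) = 4.88761 m.
The centroid lies 2.96/2 = 1.48 m below the top edge, so the top edge sits at h_top = 4.88761 − 1.48 = 3.40761 m below the surface.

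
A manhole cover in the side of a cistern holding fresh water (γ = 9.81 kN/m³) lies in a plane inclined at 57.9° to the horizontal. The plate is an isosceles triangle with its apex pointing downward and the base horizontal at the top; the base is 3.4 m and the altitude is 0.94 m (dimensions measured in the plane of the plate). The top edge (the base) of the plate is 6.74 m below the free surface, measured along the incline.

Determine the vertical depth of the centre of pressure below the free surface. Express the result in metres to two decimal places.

h_p = 5.98 m

γ = 9.81 kN/m³.
Let θ = 57.9° be the plate's angle to the horizontal; measure y along the incline from where the plane meets the free surface. Vertical depth h = y·sinθ with sinθ = 0.847122.
With the apex down, the centroid sits h/3 = 0.94/3 = 0.313333 m below the base (the top edge), so y_c = 6.74 + 0.313333 = 7.05333 m and h_c = 7.05333 × 0.847122 = 5.97503 m.
A = ½ × 3.4 × 0.94 = 1.598 m².
Resultant F = γ·h_c·A = 9.81 × 5.97503 × 1.598 = 93.6668 kN.
I_c = b·h³/36 = 3.4 × 0.94³/36 = 0.078444 m⁴.
Centre of pressure: y_p = y_c + I_c/(y_c·A) = 7.05333 + 0.078444/(7.05333 × 1.598) = 7.05333 + 0.00695967 = 7.06029 m along the plane.
Vertically, h_p = y_p·sinθ = 7.06029 × 0.847122 = 5.98093 m.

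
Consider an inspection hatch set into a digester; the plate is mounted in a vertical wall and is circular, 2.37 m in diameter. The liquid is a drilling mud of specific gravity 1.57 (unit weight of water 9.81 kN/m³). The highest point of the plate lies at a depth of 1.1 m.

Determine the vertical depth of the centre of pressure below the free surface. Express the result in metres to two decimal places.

γ = 1.57 × 9.81 = 15.4017 kN/m³.
The centroid is at the centre, 1.185 m below the top of the plate, so the centroid depth is h_c = 1.1 + 1.185 = 2.285 m.
A = π(1.185)² = 4.4115 m².
Resultant F = γ·h_c·A = 15.4017 × 2.285 × 4.4115 = 155.253 kN.
I_c = πr⁴/4 = π × 1.185⁴/4 = 1.54869 m⁴.
Centre of pressure: y_p = y_c + I_c/(y_c·A) = 2.285 + 1.54869/(2.285 × 4.4115) = 2.285 + 0.153636 = 2.43864 m along the plane.

h_p = 2.44 m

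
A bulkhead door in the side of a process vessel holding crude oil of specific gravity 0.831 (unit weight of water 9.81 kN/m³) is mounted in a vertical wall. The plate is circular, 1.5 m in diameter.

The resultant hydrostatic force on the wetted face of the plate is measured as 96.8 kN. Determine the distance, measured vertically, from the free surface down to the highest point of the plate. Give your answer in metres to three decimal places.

d_top ≈ 5.969 m

γ = 0.831 × 9.81 = 8.15211 kN/m³.
A = π(0.75)² = 1.76715 m².
From F = γ·h_c·A, the centroid depth is h_c = 96.8/(8.15211 × 1.76715) = 6.71942 m.
The centroid is at the centre, 0.75 m below the top of the plate, so the highest point sits at h_top = 6.71942 − 0.75 = 5.96942 m below the surface.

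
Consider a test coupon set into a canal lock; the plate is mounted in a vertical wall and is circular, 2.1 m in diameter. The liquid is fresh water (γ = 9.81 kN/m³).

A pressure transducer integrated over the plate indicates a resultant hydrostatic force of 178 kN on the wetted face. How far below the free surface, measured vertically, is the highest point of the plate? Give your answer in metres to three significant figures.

d_top ≈ 4.19 m

γ = 9.81 kN/m³.
A = π(1.05)² = 3.46361 m².
From F = γ·h_c·A, the centroid depth is h_c = 178/(9.81 × 3.46361) = 5.23868 m.
The centroid is at the centre, 1.05 m below the top of the plate, so the highest point sits at h_top = 5.23868 − 1.05 = 4.18868 m below the surface.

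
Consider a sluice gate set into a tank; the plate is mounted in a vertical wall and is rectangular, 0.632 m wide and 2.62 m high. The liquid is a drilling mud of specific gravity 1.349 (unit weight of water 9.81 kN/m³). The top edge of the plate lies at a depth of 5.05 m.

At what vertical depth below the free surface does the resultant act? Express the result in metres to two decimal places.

h_p = 6.45 m

γ = 1.349 × 9.81 = 13.23369 kN/m³.
The centroid lies 2.62/2 = 1.31 m below the top edge, so the centroid depth is h_c = 5.05 + 1.31 = 6.36 m.
A = 0.632 × 2.62 = 1.65584 m².
Resultant F = γ·h_c·A = 13.23369 × 6.36 × 1.65584 = 139.366 kN.
I_c = b·h³/12 = 0.632 × 2.62³/12 = 0.947196 m⁴.
Centre of pressure: y_p = y_c + I_c/(y_c·A) = 6.36 + 0.947196/(6.36 × 1.65584) = 6.36 + 0.0899424 = 6.44994 m along the plane.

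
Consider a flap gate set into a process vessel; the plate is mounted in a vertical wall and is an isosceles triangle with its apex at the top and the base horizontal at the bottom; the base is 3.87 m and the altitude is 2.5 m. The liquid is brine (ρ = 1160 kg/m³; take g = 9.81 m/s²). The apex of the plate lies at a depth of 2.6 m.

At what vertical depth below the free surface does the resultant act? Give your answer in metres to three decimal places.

h_p = 4.348 m

γ = ρg = 1160 × 9.81 / 1000 = 11.3796 kN/m³.
With the apex up, the centroid sits 2h/3 = 2 × 2.5/3 = 1.66667 m below the apex, so the centroid depth is h_c = 2.6 + 1.66667 = 4.26667 m.
A = ½ × 3.87 × 2.5 = 4.8375 m².
Resultant F = γ·h_c·A = 11.3796 × 4.26667 × 4.8375 = 234.875 kN.
I_c = b·h³/36 = 3.87 × 2.5³/36 = 1.67969 m⁴.
Centre of pressure: y_p = y_c + I_c/(y_c·A) = 4.26667 + 1.67969/(4.26667 × 4.8375) = 4.26667 + 0.0813803 = 4.34805 m along the plane.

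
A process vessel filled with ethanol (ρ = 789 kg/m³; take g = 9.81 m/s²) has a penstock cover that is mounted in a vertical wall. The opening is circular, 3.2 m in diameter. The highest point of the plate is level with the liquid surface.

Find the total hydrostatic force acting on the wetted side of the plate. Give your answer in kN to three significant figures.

F ≈ 99.6 kN

γ = ρg = 789 × 9.81 / 1000 = 7.74009 kN/m³.
The centroid is at the centre, 1.6 m below the top of the plate, so the centroid depth is h_c = 1.6 m.
A = π(1.6)² = 8.04248 m².
Resultant F = γ·h_c·A = 7.74009 × 1.6 × 8.04248 = 99.5992 kN.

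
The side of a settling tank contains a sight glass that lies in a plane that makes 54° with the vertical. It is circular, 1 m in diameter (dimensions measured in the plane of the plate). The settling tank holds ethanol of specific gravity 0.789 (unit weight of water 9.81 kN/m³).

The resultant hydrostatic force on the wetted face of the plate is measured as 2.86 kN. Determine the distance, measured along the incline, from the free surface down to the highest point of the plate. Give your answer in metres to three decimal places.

y_top ≈ 0.300 m

γ = 0.789 × 9.81 = 7.74009 kN/m³.
A = π(0.5)² = 0.785398 m².
From F = γ·h_c·A, the centroid depth is h_c = 2.86/(7.74009 × 0.785398) = 0.470468 m.
The plate makes 54° with the vertical, i.e. θ = 90° − 54° = 36° to the horizontal. Measuring y along the incline from the free-surface line, vertical depth h = y·sinθ with sinθ = 0.587785.
Along the incline, y_c = h_c/sinθ = 0.470468/0.587785 = 0.800408 m.
The centroid is at the centre, 0.5 m below the top of the plate, so the highest point sits at y_top = 0.800408 − 0.5 = 0.300408 m along the incline.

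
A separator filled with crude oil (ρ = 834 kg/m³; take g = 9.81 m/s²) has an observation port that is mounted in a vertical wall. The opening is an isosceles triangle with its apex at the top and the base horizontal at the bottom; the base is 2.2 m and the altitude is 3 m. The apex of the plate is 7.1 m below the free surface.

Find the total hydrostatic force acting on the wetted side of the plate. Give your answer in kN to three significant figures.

F ≈ 246 kN

γ = ρg = 834 × 9.81 / 1000 = 8.18154 kN/m³.
With the apex up, the centroid sits 2h/3 = 2 × 3/3 = 2 m below the apex, so the centroid depth is h_c = 7.1 + 2 = 9.1 m.
A = ½ × 2.2 × 3 = 3.3 m².
Resultant F = γ·h_c·A = 8.18154 × 9.1 × 3.3 = 245.692 kN.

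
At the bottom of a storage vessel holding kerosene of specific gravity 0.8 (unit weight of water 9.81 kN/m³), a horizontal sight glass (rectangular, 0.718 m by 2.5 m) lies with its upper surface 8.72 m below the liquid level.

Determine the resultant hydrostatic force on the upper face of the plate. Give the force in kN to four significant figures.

γ = 0.8 × 9.81 = 7.848 kN/m³.
The plate is horizontal, so pressure is uniform at p = γ·h = 7.848 × 8.72 = 68.4346 kN/m².
A = 0.718 × 2.5 = 1.795 m².
F = p·A = 68.4346 × 1.795 = 122.84 kN.

F ≈ 122.8 kN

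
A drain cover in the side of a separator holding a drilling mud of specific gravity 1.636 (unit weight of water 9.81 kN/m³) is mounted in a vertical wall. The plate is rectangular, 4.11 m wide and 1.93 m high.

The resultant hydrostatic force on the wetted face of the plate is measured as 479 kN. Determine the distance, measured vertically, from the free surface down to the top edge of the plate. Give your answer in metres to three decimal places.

γ = 1.636 × 9.81 = 16.04916 kN/m³.
A = 4.11 × 1.93 = 7.9323 m².
From F = γ·h_c·A, the centroid depth is h_c = 479/(16.04916 × 7.9323) = 3.76257 m.
The centroid lies 1.93/2 = 0.965 m below the top edge, so the top edge sits at h_top = 3.76257 − 0.965 = 2.79757 m below the surface.

d_top ≈ 2.798 m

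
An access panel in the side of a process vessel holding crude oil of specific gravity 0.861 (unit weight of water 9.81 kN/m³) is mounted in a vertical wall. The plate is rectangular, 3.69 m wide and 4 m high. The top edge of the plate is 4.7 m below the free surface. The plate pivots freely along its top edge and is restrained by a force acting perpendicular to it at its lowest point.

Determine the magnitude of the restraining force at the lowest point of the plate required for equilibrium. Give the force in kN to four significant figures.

P ≈ 459.2 kN

γ = 0.861 × 9.81 = 8.44641 kN/m³.
The centroid lies 4/2 = 2 m below the top edge, so the centroid depth is h_c = 4.7 + 2 = 6.7 m.
A = 3.69 × 4 = 14.76 m².
Resultant F = γ·h_c·A = 8.44641 × 6.7 × 14.76 = 835.282 kN.
I_c = b·h³/12 = 3.69 × 4³/12 = 19.68 m⁴.
Centre of pressure: y_p = y_c + I_c/(y_c·A) = 6.7 + 19.68/(6.7 × 14.76) = 6.7 + 0.199005 = 6.899 m along the plane.
The resultant acts 2 + 0.199005 = 2.19901 m (along the plate) below the hinge at the top edge, so the moment about the hinge is M = F × 2.19901 = 835.282 × 2.19901 = 1836.79 kN·m.
A normal force at the bottom, 4 m from the hinge, must supply this moment: P = 1836.79/4 = 459.197 kN.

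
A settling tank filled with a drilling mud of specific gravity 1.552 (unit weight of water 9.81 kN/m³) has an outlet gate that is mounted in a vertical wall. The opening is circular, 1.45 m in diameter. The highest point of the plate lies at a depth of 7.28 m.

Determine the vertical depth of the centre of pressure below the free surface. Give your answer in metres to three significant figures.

γ = 1.552 × 9.81 = 15.22512 kN/m³.
The centroid is at the centre, 0.725 m below the top of the plate, so the centroid depth is h_c = 7.28 + 0.725 = 8.005 m.
A = π(0.725)² = 1.6513 m².
Resultant F = γ·h_c·A = 15.22512 × 8.005 × 1.6513 = 201.256 kN.
I_c = πr⁴/4 = π × 0.725⁴/4 = 0.216991 m⁴.
Centre of pressure: y_p = y_c + I_c/(y_c·A) = 8.005 + 0.216991/(8.005 × 1.6513) = 8.005 + 0.0164155 = 8.02142 m along the plane.

h_p = 8.02 m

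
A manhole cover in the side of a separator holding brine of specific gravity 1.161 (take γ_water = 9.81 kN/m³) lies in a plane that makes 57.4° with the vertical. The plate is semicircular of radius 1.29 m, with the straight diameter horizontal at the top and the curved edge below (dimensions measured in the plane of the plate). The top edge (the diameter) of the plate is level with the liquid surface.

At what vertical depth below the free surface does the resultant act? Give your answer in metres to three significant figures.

h_p = 0.409 m

γ = 1.161 × 9.81 = 11.38941 kN/m³.
The plate makes 57.4° with the vertical, i.e. θ = 90° − 57.4° = 32.6° to the horizontal. Measuring y along the incline from the free-surface line, vertical depth h = y·sinθ with sinθ = 0.538771.
The centroid of a semicircle lies 4r/(3π) = 0.547493 m from the diameter, here below the top edge, so y_c = 0.547493 m and h_c = 0.547493 × 0.538771 = 0.294973 m.
A = πr²/2 = π × 1.29²/2 = 2.61396 m².
Resultant F = γ·h_c·A = 11.38941 × 0.294973 × 2.61396 = 8.78178 kN.
I_c = (π/8 − 8/(9π))·r⁴ = 0.109757 × 1.29⁴ = 0.303942 m⁴.
Centre of pressure: y_p = y_c + I_c/(y_c·A) = 0.547493 + 0.303942/(0.547493 × 2.61396) = 0.547493 + 0.21238 = 0.759873 m along the plane.
Vertically, h_p = y_p·sinθ = 0.759873 × 0.538771 = 0.409398 m.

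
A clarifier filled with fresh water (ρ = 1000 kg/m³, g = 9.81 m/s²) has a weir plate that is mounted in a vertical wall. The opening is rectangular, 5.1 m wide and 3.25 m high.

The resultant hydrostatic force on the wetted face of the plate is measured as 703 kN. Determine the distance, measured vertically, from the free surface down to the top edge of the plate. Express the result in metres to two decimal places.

γ = ρg = 1000 × 9.81 = 9810 N/m³ = 9.81 kN/m³.
A = 5.1 × 3.25 = 16.575 m².
From F = γ·h_c·A, the centroid depth is h_c = 703/(9.81 × 16.575) = 4.32347 m.
The centroid lies 3.25/2 = 1.625 m below the top edge, so the top edge sits at h_top = 4.32347 − 1.625 = 2.69847 m below the surface.

d_top ≈ 2.70 m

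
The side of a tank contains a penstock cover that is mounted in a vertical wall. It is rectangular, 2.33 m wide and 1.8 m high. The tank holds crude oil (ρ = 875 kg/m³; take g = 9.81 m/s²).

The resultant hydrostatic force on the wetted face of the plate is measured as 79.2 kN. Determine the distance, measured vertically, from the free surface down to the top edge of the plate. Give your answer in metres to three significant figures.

d_top ≈ 1.30 m

γ = ρg = 875 × 9.81 / 1000 = 8.58375 kN/m³.
A = 2.33 × 1.8 = 4.194 m².
From F = γ·h_c·A, the centroid depth is h_c = 79.2/(8.58375 × 4.194) = 2.19998 m.
The centroid lies 1.8/2 = 0.9 m below the top edge, so the top edge sits at h_top = 2.19998 − 0.9 = 1.29998 m below the surface.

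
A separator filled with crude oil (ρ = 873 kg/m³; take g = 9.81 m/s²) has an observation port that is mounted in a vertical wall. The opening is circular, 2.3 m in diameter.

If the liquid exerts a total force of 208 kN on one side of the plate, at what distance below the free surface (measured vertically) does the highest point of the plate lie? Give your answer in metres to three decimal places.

γ = ρg = 873 × 9.81 / 1000 = 8.56413 kN/m³.
A = π(1.15)² = 4.15476 m².
From F = γ·h_c·A, the centroid depth is h_c = 208/(8.56413 × 4.15476) = 5.84567 m.
The centroid is at the centre, 1.15 m below the top of the plate, so the highest point sits at h_top = 5.84567 − 1.15 = 4.69567 m below the surface.

d_top ≈ 4.696 m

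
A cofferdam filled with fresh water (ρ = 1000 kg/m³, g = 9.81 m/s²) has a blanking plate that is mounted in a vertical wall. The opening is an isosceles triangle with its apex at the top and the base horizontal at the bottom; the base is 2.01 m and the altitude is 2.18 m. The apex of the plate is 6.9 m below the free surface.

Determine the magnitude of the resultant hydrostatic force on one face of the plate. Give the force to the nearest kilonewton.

F ≈ 180 kN

γ = ρg = 1000 × 9.81 = 9810 N/m³ = 9.81 kN/m³.
With the apex up, the centroid sits 2h/3 = 2 × 2.18/3 = 1.45333 m below the apex, so the centroid depth is h_c = 6.9 + 1.45333 = 8.35333 m.
A = ½ × 2.01 × 2.18 = 2.1909 m².
Resultant F = γ·h_c·A = 9.81 × 8.35333 × 2.1909 = 179.536 kN.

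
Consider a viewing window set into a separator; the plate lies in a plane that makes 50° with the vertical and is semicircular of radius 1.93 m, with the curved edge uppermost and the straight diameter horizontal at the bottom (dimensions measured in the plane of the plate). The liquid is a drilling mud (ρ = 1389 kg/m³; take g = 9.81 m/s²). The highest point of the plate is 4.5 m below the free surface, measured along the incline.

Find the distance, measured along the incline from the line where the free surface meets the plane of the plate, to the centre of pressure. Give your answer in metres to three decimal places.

γ = ρg = 1389 × 9.81 / 1000 = 13.62609 kN/m³.
The plate makes 50° with the vertical, i.e. θ = 90° − 50° = 40° to the horizontal. Measuring y along the incline from the free-surface line, vertical depth h = y·sinθ with sinθ = 0.642788.
The centroid lies 4r/(3π) = 0.819117 m above the diameter, so r − 4r/(3π) = 1.93 − 0.819117 = 1.11088 m below the topmost point, so y_c = 4.5 + 1.11088 = 5.61088 m and h_c = 5.61088 × 0.642788 = 3.60661 m.
A = πr²/2 = π × 1.93²/2 = 5.85106 m².
Resultant F = γ·h_c·A = 13.62609 × 3.60661 × 5.85106 = 287.544 kN.
I_c = (π/8 − 8/(9π))·r⁴ = 0.109757 × 1.93⁴ = 1.52287 m⁴.
Centre of pressure: y_p = y_c + I_c/(y_c·A) = 5.61088 + 1.52287/(5.61088 × 5.85106) = 5.61088 + 0.0463871 = 5.65727 m along the plane.

y_p = 5.657 m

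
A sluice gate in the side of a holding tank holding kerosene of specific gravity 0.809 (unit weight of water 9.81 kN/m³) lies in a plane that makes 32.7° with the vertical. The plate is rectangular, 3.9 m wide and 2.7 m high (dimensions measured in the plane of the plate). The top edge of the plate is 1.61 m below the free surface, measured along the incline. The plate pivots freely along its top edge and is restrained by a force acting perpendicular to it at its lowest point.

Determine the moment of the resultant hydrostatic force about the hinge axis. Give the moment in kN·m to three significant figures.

M ≈ 324 kN·m

γ = 0.809 × 9.81 = 7.93629 kN/m³.
The plate makes 32.7° with the vertical, i.e. θ = 90° − 32.7° = 57.3° to the horizontal. Measuring y along the incline from the free-surface line, vertical depth h = y·sinθ with sinθ = 0.841511.
The centroid lies 2.7/2 = 1.35 m below the top edge, so y_c = 1.61 + 1.35 = 2.96 m and h_c = 2.96 × 0.841511 = 2.49087 m.
A = 3.9 × 2.7 = 10.53 m².
Resultant F = γ·h_c·A = 7.93629 × 2.49087 × 10.53 = 208.16 kN.
I_c = b·h³/12 = 3.9 × 2.7³/12 = 6.39698 m⁴.
Centre of pressure: y_p = y_c + I_c/(y_c·A) = 2.96 + 6.39698/(2.96 × 10.53) = 2.96 + 0.205237 = 3.16524 m along the plane.
The resultant acts 1.35 + 0.205237 = 1.55524 m (along the plate) below the hinge at the top edge, so the moment about the hinge is M = F × 1.55524 = 208.16 × 1.55524 = 323.739 kN·m.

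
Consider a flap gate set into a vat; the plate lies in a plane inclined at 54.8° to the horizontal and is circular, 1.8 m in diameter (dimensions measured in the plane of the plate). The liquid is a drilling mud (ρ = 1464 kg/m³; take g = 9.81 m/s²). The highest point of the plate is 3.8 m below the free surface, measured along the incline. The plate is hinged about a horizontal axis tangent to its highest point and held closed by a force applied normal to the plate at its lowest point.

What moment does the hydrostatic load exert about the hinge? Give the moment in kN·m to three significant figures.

γ = ρg = 1464 × 9.81 / 1000 = 14.36184 kN/m³.
Let θ = 54.8° be the plate's angle to the horizontal; measure y along the incline from where the plane meets the free surface. Vertical depth h = y·sinθ with sinθ = 0.817145.
The centroid is at the centre, 0.9 m below the top of the plate, so y_c = 3.8 + 0.9 = 4.7 m and h_c = 4.7 × 0.817145 = 3.84058 m.
A = π(0.9)² = 2.54469 m².
Resultant F = γ·h_c·A = 14.36184 × 3.84058 × 2.54469 = 140.359 kN.
I_c = πr⁴/4 = π × 0.9⁴/4 = 0.5153 m⁴.
Centre of pressure: y_p = y_c + I_c/(y_c·A) = 4.7 + 0.5153/(4.7 × 2.54469) = 4.7 + 0.0430851 = 4.74309 m along the plane.
The resultant acts 0.9 + 0.0430851 = 0.943085 m (along the plate) below the hinge at the top edge, so the moment about the hinge is M = F × 0.943085 = 140.359 × 0.943085 = 132.37 kN·m.

M ≈ 132 kN·m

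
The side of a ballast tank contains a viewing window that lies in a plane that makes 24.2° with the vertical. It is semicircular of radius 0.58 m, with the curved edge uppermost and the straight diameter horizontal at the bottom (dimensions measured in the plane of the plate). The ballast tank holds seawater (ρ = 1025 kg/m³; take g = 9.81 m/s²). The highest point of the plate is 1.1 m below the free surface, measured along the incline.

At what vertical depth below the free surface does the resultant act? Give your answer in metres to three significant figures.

h_p = 1.32 m

γ = ρg = 1025 × 9.81 / 1000 = 10.05525 kN/m³.
The plate makes 24.2° with the vertical, i.e. θ = 90° − 24.2° = 65.8° to the horizontal. Measuring y along the incline from the free-surface line, vertical depth h = y·sinθ with sinθ = 0.912120.
The centroid lies 4r/(3π) = 0.24616 m above the diameter, so r − 4r/(3π) = 0.58 − 0.24616 = 0.33384 m below the topmost point, so y_c = 1.1 + 0.33384 = 1.43384 m and h_c = 1.43384 × 0.912120 = 1.30783 m.
A = πr²/2 = π × 0.58²/2 = 0.528416 m².
Resultant F = γ·h_c·A = 10.05525 × 1.30783 × 0.528416 = 6.94897 kN.
I_c = (π/8 − 8/(9π))·r⁴ = 0.109757 × 0.58⁴ = 0.0124206 m⁴.
Centre of pressure: y_p = y_c + I_c/(y_c·A) = 1.43384 + 0.0124206/(1.43384 × 0.528416) = 1.43384 + 0.0163933 = 1.45023 m along the plane.
Vertically, h_p = y_p·sinθ = 1.45023 × 0.912120 = 1.32278 m.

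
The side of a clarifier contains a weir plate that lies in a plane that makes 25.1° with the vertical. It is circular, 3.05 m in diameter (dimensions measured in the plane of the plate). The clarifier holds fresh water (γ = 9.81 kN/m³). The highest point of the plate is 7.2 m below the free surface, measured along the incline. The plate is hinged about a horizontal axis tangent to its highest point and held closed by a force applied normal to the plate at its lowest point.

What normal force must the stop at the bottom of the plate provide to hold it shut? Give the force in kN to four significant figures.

γ = 9.81 kN/m³.
The plate makes 25.1° with the vertical, i.e. θ = 90° − 25.1° = 64.9° to the horizontal. Measuring y along the incline from the free-surface line, vertical depth h = y·sinθ with sinθ = 0.905569.
The centroid is at the centre, 1.525 m below the top of the plate, so y_c = 7.2 + 1.525 = 8.725 m and h_c = 8.725 × 0.905569 = 7.90109 m.
A = π(1.525)² = 7.30617 m².
Resultant F = γ·h_c·A = 9.81 × 7.90109 × 7.30617 = 566.299 kN.
I_c = πr⁴/4 = π × 1.525⁴/4 = 4.24785 m⁴.
Centre of pressure: y_p = y_c + I_c/(y_c·A) = 8.725 + 4.24785/(8.725 × 7.30617) = 8.725 + 0.0666368 = 8.79164 m along the plane.
The resultant acts 1.525 + 0.0666368 = 1.59164 m (along the plate) below the hinge at the top edge, so the moment about the hinge is M = F × 1.59164 = 566.299 × 1.59164 = 901.344 kN·m.
A normal force at the bottom, 3.05 m from the hinge, must supply this moment: P = 901.344/3.05 = 295.523 kN.

P ≈ 295.5 kN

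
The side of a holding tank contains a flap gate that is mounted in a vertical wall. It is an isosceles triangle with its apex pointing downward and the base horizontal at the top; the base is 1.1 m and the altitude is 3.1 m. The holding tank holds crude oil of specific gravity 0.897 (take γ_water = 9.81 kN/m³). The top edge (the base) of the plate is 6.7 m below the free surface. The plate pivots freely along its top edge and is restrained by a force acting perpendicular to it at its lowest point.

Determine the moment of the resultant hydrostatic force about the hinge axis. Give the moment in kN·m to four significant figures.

M ≈ 127.9 kN·m

γ = 0.897 × 9.81 = 8.79957 kN/m³.
With the apex down, the centroid sits h/3 = 3.1/3 = 1.03333 m below the base (the top edge), so the centroid depth is h_c = 6.7 + 1.03333 = 7.73333 m.
A = ½ × 1.1 × 3.1 = 1.705 m².
Resultant F = γ·h_c·A = 8.79957 × 7.73333 × 1.705 = 116.025 kN.
I_c = b·h³/36 = 1.1 × 3.1³/36 = 0.910281 m⁴.
Centre of pressure: y_p = y_c + I_c/(y_c·A) = 7.73333 + 0.910281/(7.73333 × 1.705) = 7.73333 + 0.0690374 = 7.80237 m along the plane.
The resultant acts 1.03333 + 0.0690374 = 1.10237 m (along the plate) below the hinge at the top edge, so the moment about the hinge is M = F × 1.10237 = 116.025 × 1.10237 = 127.902 kN·m.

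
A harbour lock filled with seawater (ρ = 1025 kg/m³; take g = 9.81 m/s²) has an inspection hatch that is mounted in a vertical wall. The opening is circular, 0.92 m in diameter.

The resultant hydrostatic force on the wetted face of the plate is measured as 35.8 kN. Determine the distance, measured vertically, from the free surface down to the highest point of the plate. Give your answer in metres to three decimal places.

d_top ≈ 4.896 m

γ = ρg = 1025 × 9.81 / 1000 = 10.05525 kN/m³.
A = π(0.46)² = 0.664761 m².
From F = γ·h_c·A, the centroid depth is h_c = 35.8/(10.05525 × 0.664761) = 5.3558 m.
The centroid is at the centre, 0.46 m below the top of the plate, so the highest point sits at h_top = 5.3558 − 0.46 = 4.8958 m below the surface.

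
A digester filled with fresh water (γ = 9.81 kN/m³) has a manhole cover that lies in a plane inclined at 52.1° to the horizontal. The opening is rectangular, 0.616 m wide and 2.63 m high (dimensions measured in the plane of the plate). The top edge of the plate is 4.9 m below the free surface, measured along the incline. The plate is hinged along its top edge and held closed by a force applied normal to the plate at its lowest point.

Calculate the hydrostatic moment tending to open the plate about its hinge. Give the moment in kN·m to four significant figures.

M ≈ 109.7 kN·m

γ = 9.81 kN/m³.
Let θ = 52.1° be the plate's angle to the horizontal; measure y along the incline from where the plane meets the free surface. Vertical depth h = y·sinθ with sinθ = 0.789084.
The centroid lies 2.63/2 = 1.315 m below the top edge, so y_c = 4.9 + 1.315 = 6.215 m and h_c = 6.215 × 0.789084 = 4.90416 m.
A = 0.616 × 2.63 = 1.62008 m².
Resultant F = γ·h_c·A = 9.81 × 4.90416 × 1.62008 = 77.9417 kN.
I_c = b·h³/12 = 0.616 × 2.63³/12 = 0.933828 m⁴.
Centre of pressure: y_p = y_c + I_c/(y_c·A) = 6.215 + 0.933828/(6.215 × 1.62008) = 6.215 + 0.0927447 = 6.30774 m along the plane.
The resultant acts 1.315 + 0.0927447 = 1.40774 m (along the plate) below the hinge at the top edge, so the moment about the hinge is M = F × 1.40774 = 77.9417 × 1.40774 = 109.722 kN·m.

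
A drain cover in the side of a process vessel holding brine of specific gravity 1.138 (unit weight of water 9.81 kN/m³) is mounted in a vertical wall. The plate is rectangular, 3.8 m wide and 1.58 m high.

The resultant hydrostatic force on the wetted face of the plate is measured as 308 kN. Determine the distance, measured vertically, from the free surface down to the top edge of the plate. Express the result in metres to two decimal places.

γ = 1.138 × 9.81 = 11.16378 kN/m³.
A = 3.8 × 1.58 = 6.004 m².
From F = γ·h_c·A, the centroid depth is h_c = 308/(11.16378 × 6.004) = 4.59514 m.
The centroid lies 1.58/2 = 0.79 m below the top edge, so the top edge sits at h_top = 4.59514 − 0.79 = 3.80514 m below the surface.

d_top ≈ 3.81 m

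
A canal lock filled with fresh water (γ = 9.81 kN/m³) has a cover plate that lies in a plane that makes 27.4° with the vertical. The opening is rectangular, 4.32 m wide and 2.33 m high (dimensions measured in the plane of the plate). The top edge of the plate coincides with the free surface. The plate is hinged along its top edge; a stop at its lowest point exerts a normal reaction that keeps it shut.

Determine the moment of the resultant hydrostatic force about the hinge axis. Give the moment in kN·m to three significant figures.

M ≈ 159 kN·m

γ = 9.81 kN/m³.
The plate makes 27.4° with the vertical, i.e. θ = 90° − 27.4° = 62.6° to the horizontal. Measuring y along the incline from the free-surface line, vertical depth h = y·sinθ with sinθ = 0.887815.
The centroid lies 2.33/2 = 1.165 m below the top edge, so y_c = 1.165 m and h_c = 1.165 × 0.887815 = 1.0343 m.
A = 4.32 × 2.33 = 10.0656 m².
Resultant F = γ·h_c·A = 9.81 × 1.0343 × 10.0656 = 102.13 kN.
I_c = b·h³/12 = 4.32 × 2.33³/12 = 4.55376 m⁴.
Centre of pressure: y_p = y_c + I_c/(y_c·A) = 1.165 + 4.55376/(1.165 × 10.0656) = 1.165 + 0.388333 = 1.55333 m along the plane.
The resultant acts 1.165 + 0.388333 = 1.55333 m (along the plate) below the hinge at the top edge, so the moment about the hinge is M = F × 1.55333 = 102.13 × 1.55333 = 158.642 kN·m.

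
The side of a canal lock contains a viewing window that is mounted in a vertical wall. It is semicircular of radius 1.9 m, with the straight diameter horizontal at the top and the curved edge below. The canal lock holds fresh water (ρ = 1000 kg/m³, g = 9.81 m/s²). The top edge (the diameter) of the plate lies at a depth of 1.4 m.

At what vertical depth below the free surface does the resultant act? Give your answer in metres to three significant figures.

h_p = 2.32 m

γ = ρg = 1000 × 9.81 = 9810 N/m³ = 9.81 kN/m³.
The centroid of a semicircle lies 4r/(3π) = 0.806385 m from the diameter, here below the top edge, so the centroid depth is h_c = 1.4 + 0.806385 = 2.20639 m.
A = πr²/2 = π × 1.9²/2 = 5.67057 m².
Resultant F = γ·h_c·A = 9.81 × 2.20639 × 5.67057 = 122.738 kN.
I_c = (π/8 − 8/(9π))·r⁴ = 0.109757 × 1.9⁴ = 1.43036 m⁴.
Centre of pressure: y_p = y_c + I_c/(y_c·A) = 2.20639 + 1.43036/(2.20639 × 5.67057) = 2.20639 + 0.114324 = 2.32071 m along the plane.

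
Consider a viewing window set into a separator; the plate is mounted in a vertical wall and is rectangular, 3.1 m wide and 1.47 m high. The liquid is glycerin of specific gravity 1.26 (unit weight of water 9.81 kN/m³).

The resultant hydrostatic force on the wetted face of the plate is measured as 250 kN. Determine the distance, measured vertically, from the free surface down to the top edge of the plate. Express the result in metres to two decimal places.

γ = 1.26 × 9.81 = 12.3606 kN/m³.
A = 3.1 × 1.47 = 4.557 m².
From F = γ·h_c·A, the centroid depth is h_c = 250/(12.3606 × 4.557) = 4.43835 m.
The centroid lies 1.47/2 = 0.735 m below the top edge, so the top edge sits at h_top = 4.43835 − 0.735 = 3.70335 m below the surface.

d_top ≈ 3.70 m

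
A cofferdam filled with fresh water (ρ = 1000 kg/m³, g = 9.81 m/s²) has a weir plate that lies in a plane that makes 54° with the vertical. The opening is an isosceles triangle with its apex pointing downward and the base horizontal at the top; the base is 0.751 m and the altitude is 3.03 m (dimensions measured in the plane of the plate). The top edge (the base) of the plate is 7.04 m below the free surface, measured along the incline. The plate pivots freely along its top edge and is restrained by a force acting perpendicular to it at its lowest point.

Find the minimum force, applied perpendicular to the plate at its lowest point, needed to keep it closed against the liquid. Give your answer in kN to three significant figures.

P ≈ 18.7 kN

γ = ρg = 1000 × 9.81 = 9810 N/m³ = 9.81 kN/m³.
The plate makes 54° with the vertical, i.e. θ = 90° − 54° = 36° to the horizontal. Measuring y along the incline from the free-surface line, vertical depth h = y·sinθ with sinθ = 0.587785.
With the apex down, the centroid sits h/3 = 3.03/3 = 1.01 m below the base (the top edge), so y_c = 7.04 + 1.01 = 8.05 m and h_c = 8.05 × 0.587785 = 4.73167 m.
A = ½ × 0.751 × 3.03 = 1.13776 m².
Resultant F = γ·h_c·A = 9.81 × 4.73167 × 1.13776 = 52.8122 kN.
I_c = b·h³/36 = 0.751 × 3.03³/36 = 0.580317 m⁴.
Centre of pressure: y_p = y_c + I_c/(y_c·A) = 8.05 + 0.580317/(8.05 × 1.13776) = 8.05 + 0.0633605 = 8.11336 m along the plane.
The resultant acts 1.01 + 0.0633605 = 1.07336 m (along the plate) below the hinge at the top edge, so the moment about the hinge is M = F × 1.07336 = 52.8122 × 1.07336 = 56.6865 kN·m.
A normal force at the bottom, 3.03 m from the hinge, must supply this moment: P = 56.6865/3.03 = 18.7084 kN.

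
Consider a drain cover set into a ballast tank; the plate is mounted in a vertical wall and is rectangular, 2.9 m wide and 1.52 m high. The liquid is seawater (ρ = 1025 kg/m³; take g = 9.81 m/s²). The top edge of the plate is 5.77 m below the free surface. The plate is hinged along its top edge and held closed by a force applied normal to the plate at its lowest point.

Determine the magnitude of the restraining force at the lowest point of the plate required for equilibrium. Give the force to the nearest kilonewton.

γ = ρg = 1025 × 9.81 / 1000 = 10.05525 kN/m³.
The centroid lies 1.52/2 = 0.76 m below the top edge, so the centroid depth is h_c = 5.77 + 0.76 = 6.53 m.
A = 2.9 × 1.52 = 4.408 m².
Resultant F = γ·h_c·A = 10.05525 × 6.53 × 4.408 = 289.433 kN.
I_c = b·h³/12 = 2.9 × 1.52³/12 = 0.848687 m⁴.
Centre of pressure: y_p = y_c + I_c/(y_c·A) = 6.53 + 0.848687/(6.53 × 4.408) = 6.53 + 0.0294844 = 6.55948 m along the plane.
The resultant acts 0.76 + 0.0294844 = 0.789484 m (along the plate) below the hinge at the top edge, so the moment about the hinge is M = F × 0.789484 = 289.433 × 0.789484 = 228.503 kN·m.
A normal force at the bottom, 1.52 m from the hinge, must supply this moment: P = 228.503/1.52 = 150.331 kN.

P ≈ 150 kN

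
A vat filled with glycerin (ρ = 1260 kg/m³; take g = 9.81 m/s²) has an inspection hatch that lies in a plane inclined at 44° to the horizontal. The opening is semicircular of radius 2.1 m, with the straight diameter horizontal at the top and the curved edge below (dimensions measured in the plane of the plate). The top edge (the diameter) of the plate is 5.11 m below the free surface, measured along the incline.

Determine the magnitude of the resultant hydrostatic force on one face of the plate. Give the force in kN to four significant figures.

γ = ρg = 1260 × 9.81 / 1000 = 12.3606 kN/m³.
Let θ = 44° be the plate's angle to the horizontal; measure y along the incline from where the plane meets the free surface. Vertical depth h = y·sinθ with sinθ = 0.694658.
The centroid of a semicircle lies 4r/(3π) = 0.891268 m from the diameter, here below the top edge, so y_c = 5.11 + 0.891268 = 6.00127 m and h_c = 6.00127 × 0.694658 = 4.16883 m.
A = πr²/2 = π × 2.1²/2 = 6.92721 m².
Resultant F = γ·h_c·A = 12.3606 × 4.16883 × 6.92721 = 356.954 kN.

F ≈ 357.0 kN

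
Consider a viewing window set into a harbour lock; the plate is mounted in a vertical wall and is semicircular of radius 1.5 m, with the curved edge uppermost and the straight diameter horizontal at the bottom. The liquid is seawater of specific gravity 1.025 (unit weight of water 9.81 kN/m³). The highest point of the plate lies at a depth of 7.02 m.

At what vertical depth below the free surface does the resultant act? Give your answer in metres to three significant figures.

γ = 1.025 × 9.81 = 10.05525 kN/m³.
The centroid lies 4r/(3π) = 0.63662 m above the diameter, so r − 4r/(3π) = 1.5 − 0.63662 = 0.86338 m below the topmost point, so the centroid depth is h_c = 7.02 + 0.86338 = 7.88338 m.
A = πr²/2 = π × 1.5²/2 = 3.53429 m².
Resultant F = γ·h_c·A = 10.05525 × 7.88338 × 3.53429 = 280.161 kN.
I_c = (π/8 − 8/(9π))·r⁴ = 0.109757 × 1.5⁴ = 0.555645 m⁴.
Centre of pressure: y_p = y_c + I_c/(y_c·A) = 7.88338 + 0.555645/(7.88338 × 3.53429) = 7.88338 + 0.0199426 = 7.90332 m along the plane.

h_p = 7.90 m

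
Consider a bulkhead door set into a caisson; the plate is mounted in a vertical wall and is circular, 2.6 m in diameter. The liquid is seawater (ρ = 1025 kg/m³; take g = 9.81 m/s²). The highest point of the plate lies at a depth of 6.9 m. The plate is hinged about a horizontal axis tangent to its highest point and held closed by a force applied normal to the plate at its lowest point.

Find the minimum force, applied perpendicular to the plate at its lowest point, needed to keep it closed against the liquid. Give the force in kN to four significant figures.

P ≈ 227.6 kN

γ = ρg = 1025 × 9.81 / 1000 = 10.05525 kN/m³.
The centroid is at the centre, 1.3 m below the top of the plate, so the centroid depth is h_c = 6.9 + 1.3 = 8.2 m.
A = π(1.3)² = 5.30929 m².
Resultant F = γ·h_c·A = 10.05525 × 8.2 × 5.30929 = 437.767 kN.
I_c = πr⁴/4 = π × 1.3⁴/4 = 2.24318 m⁴.
Centre of pressure: y_p = y_c + I_c/(y_c·A) = 8.2 + 2.24318/(8.2 × 5.30929) = 8.2 + 0.0515245 = 8.25152 m along the plane.
The resultant acts 1.3 + 0.0515245 = 1.35152 m (along the plate) below the hinge at the top edge, so the moment about the hinge is M = F × 1.35152 = 437.767 × 1.35152 = 591.651 kN·m.
A normal force at the bottom, 2.6 m from the hinge, must supply this moment: P = 591.651/2.6 = 227.558 kN.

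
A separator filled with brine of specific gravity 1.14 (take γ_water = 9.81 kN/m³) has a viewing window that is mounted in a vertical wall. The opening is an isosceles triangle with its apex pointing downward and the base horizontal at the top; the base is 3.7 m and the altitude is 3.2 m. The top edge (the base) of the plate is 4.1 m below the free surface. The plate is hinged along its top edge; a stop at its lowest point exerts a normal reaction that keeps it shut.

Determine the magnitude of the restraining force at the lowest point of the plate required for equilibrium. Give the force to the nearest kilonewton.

P ≈ 126 kN

γ = 1.14 × 9.81 = 11.1834 kN/m³.
With the apex down, the centroid sits h/3 = 3.2/3 = 1.06667 m below the base (the top edge), so the centroid depth is h_c = 4.1 + 1.06667 = 5.16667 m.
A = ½ × 3.7 × 3.2 = 5.92 m².
Resultant F = γ·h_c·A = 11.1834 × 5.16667 × 5.92 = 342.063 kN.
I_c = b·h³/36 = 3.7 × 3.2³/36 = 3.36782 m⁴.
Centre of pressure: y_p = y_c + I_c/(y_c·A) = 5.16667 + 3.36782/(5.16667 × 5.92) = 5.16667 + 0.110107 = 5.27678 m along the plane.
The resultant acts 1.06667 + 0.110107 = 1.17678 m (along the plate) below the hinge at the top edge, so the moment about the hinge is M = F × 1.17678 = 342.063 × 1.17678 = 402.533 kN·m.
A normal force at the bottom, 3.2 m from the hinge, must supply this moment: P = 402.533/3.2 = 125.792 kN.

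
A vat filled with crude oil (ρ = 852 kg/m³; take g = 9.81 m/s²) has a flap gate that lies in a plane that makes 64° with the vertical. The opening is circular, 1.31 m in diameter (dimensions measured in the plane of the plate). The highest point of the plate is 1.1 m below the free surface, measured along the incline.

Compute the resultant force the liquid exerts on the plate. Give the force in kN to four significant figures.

F ≈ 8.667 kN

γ = ρg = 852 × 9.81 / 1000 = 8.35812 kN/m³.
The plate makes 64° with the vertical, i.e. θ = 90° − 64° = 26° to the horizontal. Measuring y along the incline from the free-surface line, vertical depth h = y·sinθ with sinθ = 0.438371.
The centroid is at the centre, 0.655 m below the top of the plate, so y_c = 1.1 + 0.655 = 1.755 m and h_c = 1.755 × 0.438371 = 0.769341 m.
A = π(0.655)² = 1.34782 m².
Resultant F = γ·h_c·A = 8.35812 × 0.769341 × 1.34782 = 8.66681 kN.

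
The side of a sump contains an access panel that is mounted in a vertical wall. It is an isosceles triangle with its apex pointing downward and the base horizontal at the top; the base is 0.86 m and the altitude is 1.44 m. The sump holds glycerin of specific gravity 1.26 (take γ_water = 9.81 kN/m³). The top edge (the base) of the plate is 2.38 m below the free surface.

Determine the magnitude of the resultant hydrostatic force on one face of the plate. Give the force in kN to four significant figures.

γ = 1.26 × 9.81 = 12.3606 kN/m³.
With the apex down, the centroid sits h/3 = 1.44/3 = 0.48 m below the base (the top edge), so the centroid depth is h_c = 2.38 + 0.48 = 2.86 m.
A = ½ × 0.86 × 1.44 = 0.6192 m².
Resultant F = γ·h_c·A = 12.3606 × 2.86 × 0.6192 = 21.8895 kN.

F ≈ 21.89 kN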